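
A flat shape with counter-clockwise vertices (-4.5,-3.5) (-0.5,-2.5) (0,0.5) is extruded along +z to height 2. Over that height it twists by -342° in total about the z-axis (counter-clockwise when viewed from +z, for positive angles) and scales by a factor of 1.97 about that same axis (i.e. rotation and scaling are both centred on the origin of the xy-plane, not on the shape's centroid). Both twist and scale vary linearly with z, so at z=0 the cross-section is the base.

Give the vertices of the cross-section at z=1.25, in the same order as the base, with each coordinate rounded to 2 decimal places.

Cross-section at z=1.25: (9.13,0.66) (2.90,2.89) (-0.45,-0.67)

t = z/height = 1.25/2 = 0.625
s = 1 + (scale-1)·z/height = 1 + (1.97-1)·1.25/2 = 1.606250
θ = twist·z/height = -342°·1.25/2 = -213.7500° = -3.730641 rad
cos θ = -0.831470, sin θ = 0.555570 (intermediates below are computed at full precision and shown rounded to 5 d.p.)
v1: (-4.5,-3.5) → rotate → (5.68611,0.41008) → ×s → (9.13331,0.65869) → (9.13,0.66)
v2: (-0.5,-2.5) → rotate → (1.80466,1.80089) → ×s → (2.89874,2.89268) → (2.90,2.89)
v3: (0,0.5) → rotate → (-0.27779,-0.41573) → ×s → (-0.44619,-0.66777) → (-0.45,-0.67)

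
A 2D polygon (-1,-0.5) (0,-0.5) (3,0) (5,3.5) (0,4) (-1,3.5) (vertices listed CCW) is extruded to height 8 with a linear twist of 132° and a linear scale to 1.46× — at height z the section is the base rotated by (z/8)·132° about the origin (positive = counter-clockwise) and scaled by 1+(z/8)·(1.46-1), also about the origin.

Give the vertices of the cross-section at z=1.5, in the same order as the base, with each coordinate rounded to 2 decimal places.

Cross-section at z=1.5: (-0.76,-0.95) (0.23,-0.49) (2.96,1.36) (3.34,5.73) (-1.82,3.95) (-2.58,3.00)

t = z/height = 1.5/8 = 0.1875
s = 1 + (scale-1)·z/height = 1 + (1.46-1)·1.5/8 = 1.086250
θ = twist·z/height = 132°·1.5/8 = 24.7500° = 0.431969 rad
cos θ = 0.908143, sin θ = 0.418660 (intermediates below are computed at full precision and shown rounded to 5 d.p.)
v1: (-1,-0.5) → rotate → (-0.69881,-0.87273) → ×s → (-0.75909,-0.94800) → (-0.76,-0.95)
v2: (0,-0.5) → rotate → (0.20933,-0.45407) → ×s → (0.22738,-0.49324) → (0.23,-0.49)
v3: (3,0) → rotate → (2.72443,1.25598) → ×s → (2.95941,1.36431) → (2.96,1.36)
v4: (5,3.5) → rotate → (3.07541,5.27180) → ×s → (3.34066,5.72649) → (3.34,5.73)
v5: (0,4) → rotate → (-1.67464,3.63257) → ×s → (-1.81908,3.94588) → (-1.82,3.95)
v6: (-1,3.5) → rotate → (-2.37345,2.75984) → ×s → (-2.57816,2.99788) → (-2.58,3.00)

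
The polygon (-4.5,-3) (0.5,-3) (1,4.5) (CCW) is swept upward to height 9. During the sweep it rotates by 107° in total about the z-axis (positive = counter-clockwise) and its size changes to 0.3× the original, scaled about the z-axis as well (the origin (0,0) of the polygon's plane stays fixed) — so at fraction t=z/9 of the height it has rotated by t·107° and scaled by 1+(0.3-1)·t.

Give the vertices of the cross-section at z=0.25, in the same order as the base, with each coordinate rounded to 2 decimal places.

t = z/height = 0.25/9 = 0.0277778
s = 1 + (scale-1)·z/height = 1 + (0.3-1)·0.25/9 = 0.980556
θ = twist·z/height = 107°·0.25/9 = 2.9722° = 0.051875 rad
cos θ = 0.998655, sin θ = 0.051852 (intermediates below are computed at full precision and shown rounded to 5 d.p.)
v1: (-4.5,-3) → rotate → (-4.33839,-3.22930) → ×s → (-4.25403,-3.16651) → (-4.25,-3.17)
v2: (0.5,-3) → rotate → (0.65488,-2.97004) → ×s → (0.64215,-2.91229) → (0.64,-2.91)
v3: (1,4.5) → rotate → (0.76532,4.54580) → ×s → (0.75044,4.45741) → (0.75,4.46)

Cross-section at z=0.25: (-4.25,-3.17) (0.64,-2.91) (0.75,4.46)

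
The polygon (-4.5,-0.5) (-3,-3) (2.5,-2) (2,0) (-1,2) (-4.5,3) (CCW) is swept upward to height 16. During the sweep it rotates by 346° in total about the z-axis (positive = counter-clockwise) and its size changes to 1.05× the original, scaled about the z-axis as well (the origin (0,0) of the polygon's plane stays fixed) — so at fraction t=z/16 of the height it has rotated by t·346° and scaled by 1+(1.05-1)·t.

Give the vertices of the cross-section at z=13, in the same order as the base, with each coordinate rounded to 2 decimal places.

Cross-section at z=13: (-1.41,4.49) (-3.67,2.46) (-1.54,-2.95) (0.40,-2.04) (1.84,1.42) (2.16,5.20)

t = z/height = 13/16 = 0.8125
s = 1 + (scale-1)·z/height = 1 + (1.05-1)·13/16 = 1.040625
θ = twist·z/height = 346°·13/16 = 281.1250° = 4.906557 rad
cos θ = 0.192950, sin θ = -0.981209 (intermediates below are computed at full precision and shown rounded to 5 d.p.)
v1: (-4.5,-0.5) → rotate → (-1.35888,4.31896) → ×s → (-1.41408,4.49442) → (-1.41,4.49)
v2: (-3,-3) → rotate → (-3.52248,2.36478) → ×s → (-3.66558,2.46084) → (-3.67,2.46)
v3: (2.5,-2) → rotate → (-1.48004,-2.83892) → ×s → (-1.54017,-2.95425) → (-1.54,-2.95)
v4: (2,0) → rotate → (0.38590,-1.96242) → ×s → (0.40158,-2.04214) → (0.40,-2.04)
v5: (-1,2) → rotate → (1.76947,1.36711) → ×s → (1.84135,1.42265) → (1.84,1.42)
v6: (-4.5,3) → rotate → (2.07535,4.99429) → ×s → (2.15966,5.19718) → (2.16,5.20)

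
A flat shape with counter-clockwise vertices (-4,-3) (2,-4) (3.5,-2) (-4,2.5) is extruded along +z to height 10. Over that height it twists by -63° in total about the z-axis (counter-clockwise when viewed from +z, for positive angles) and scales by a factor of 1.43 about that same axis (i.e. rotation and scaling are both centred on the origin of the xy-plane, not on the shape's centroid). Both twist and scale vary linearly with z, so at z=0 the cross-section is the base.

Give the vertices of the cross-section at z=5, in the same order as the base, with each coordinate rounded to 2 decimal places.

t = z/height = 5/10 = 0.5
s = 1 + (scale-1)·z/height = 1 + (1.43-1)·5/10 = 1.215000
θ = twist·z/height = -63°·5/10 = -31.5000° = -0.549779 rad
cos θ = 0.852640, sin θ = -0.522499 (intermediates below are computed at full precision and shown rounded to 5 d.p.)
v1: (-4,-3) → rotate → (-4.97806,-0.46793) → ×s → (-6.04834,-0.56853) → (-6.05,-0.57)
v2: (2,-4) → rotate → (-0.38471,-4.45556) → ×s → (-0.46743,-5.41350) → (-0.47,-5.41)
v3: (3.5,-2) → rotate → (1.93924,-3.53403) → ×s → (2.35618,-4.29384) → (2.36,-4.29)
v4: (-4,2.5) → rotate → (-2.10431,4.22159) → ×s → (-2.55674,5.12924) → (-2.56,5.13)

Cross-section at z=5: (-6.05,-0.57) (-0.47,-5.41) (2.36,-4.29) (-2.56,5.13)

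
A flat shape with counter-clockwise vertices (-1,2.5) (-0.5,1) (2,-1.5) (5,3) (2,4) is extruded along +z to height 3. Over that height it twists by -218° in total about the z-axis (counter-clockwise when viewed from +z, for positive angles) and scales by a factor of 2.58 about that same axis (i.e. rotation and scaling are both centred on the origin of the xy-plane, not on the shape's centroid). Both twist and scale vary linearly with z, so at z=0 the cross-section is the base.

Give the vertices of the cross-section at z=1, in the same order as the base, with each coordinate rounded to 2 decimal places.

t = z/height = 1/3 = 0.333333
s = 1 + (scale-1)·z/height = 1 + (2.58-1)·1/3 = 1.526667
θ = twist·z/height = -218°·1/3 = -72.6667° = -1.268273 rad
cos θ = 0.297930, sin θ = -0.954588 (intermediates below are computed at full precision and shown rounded to 5 d.p.)
v1: (-1,2.5) → rotate → (2.08854,1.69941) → ×s → (3.18850,2.59444) → (3.19,2.59)
v2: (-0.5,1) → rotate → (0.80562,0.77522) → ×s → (1.22992,1.18351) → (1.23,1.18)
v3: (2,-1.5) → rotate → (-0.83602,-2.35607) → ×s → (-1.27633,-3.59693) → (-1.28,-3.60)
v4: (5,3) → rotate → (4.35341,-3.87915) → ×s → (6.64621,-5.92216) → (6.65,-5.92)
v5: (2,4) → rotate → (4.41421,-0.71745) → ×s → (6.73903,-1.09531) → (6.74,-1.10)

Cross-section at z=1: (3.19,2.59) (1.23,1.18) (-1.28,-3.60) (6.65,-5.92) (6.74,-1.10)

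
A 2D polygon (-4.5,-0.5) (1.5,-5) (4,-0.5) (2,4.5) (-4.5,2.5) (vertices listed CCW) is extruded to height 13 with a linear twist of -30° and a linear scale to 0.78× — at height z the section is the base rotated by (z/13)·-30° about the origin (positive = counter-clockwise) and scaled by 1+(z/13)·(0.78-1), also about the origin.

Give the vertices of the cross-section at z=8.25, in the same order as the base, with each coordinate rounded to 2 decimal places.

t = z/height = 8.25/13 = 0.634615
s = 1 + (scale-1)·z/height = 1 + (0.78-1)·8.25/13 = 0.860385
θ = twist·z/height = -30°·8.25/13 = -19.0385° = -0.332284 rad
cos θ = 0.945300, sin θ = -0.326203 (intermediates below are computed at full precision and shown rounded to 5 d.p.)
v1: (-4.5,-0.5) → rotate → (-4.41695,0.99526) → ×s → (-3.80028,0.85631) → (-3.80,0.86)
v2: (1.5,-5) → rotate → (-0.21306,-5.21580) → ×s → (-0.18332,-4.48760) → (-0.18,-4.49)
v3: (4,-0.5) → rotate → (3.61810,-1.77746) → ×s → (3.11296,-1.52930) → (3.11,-1.53)
v4: (2,4.5) → rotate → (3.35851,3.60144) → ×s → (2.88961,3.09863) → (2.89,3.10)
v5: (-4.5,2.5) → rotate → (-3.43834,3.83116) → ×s → (-2.95830,3.29627) → (-2.96,3.30)

Cross-section at z=8.25: (-3.80,0.86) (-0.18,-4.49) (3.11,-1.53) (2.89,3.10) (-2.96,3.30)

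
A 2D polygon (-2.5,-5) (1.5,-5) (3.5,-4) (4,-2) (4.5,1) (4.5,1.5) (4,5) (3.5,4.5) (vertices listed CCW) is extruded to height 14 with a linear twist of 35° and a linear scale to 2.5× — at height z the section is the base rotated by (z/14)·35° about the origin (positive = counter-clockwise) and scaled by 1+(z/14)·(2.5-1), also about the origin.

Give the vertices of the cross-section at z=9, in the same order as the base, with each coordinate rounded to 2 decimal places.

Cross-section at z=9: (-0.78,-10.95) (6.48,-7.95) (9.36,-4.63) (8.76,-0.62) (7.41,5.20) (7.04,6.10) (3.50,12.08) (2.97,10.80)

t = z/height = 9/14 = 0.642857
s = 1 + (scale-1)·z/height = 1 + (2.5-1)·9/14 = 1.964286
θ = twist·z/height = 35°·9/14 = 22.5000° = 0.392699 rad
cos θ = 0.923880, sin θ = 0.382683 (intermediates below are computed at full precision and shown rounded to 5 d.p.)
v1: (-2.5,-5) → rotate → (-0.39628,-5.57611) → ×s → (-0.77841,-10.95307) → (-0.78,-10.95)
v2: (1.5,-5) → rotate → (3.29924,-4.04537) → ×s → (6.48064,-7.94627) → (6.48,-7.95)
v3: (3.5,-4) → rotate → (4.76431,-2.35613) → ×s → (9.35847,-4.62810) → (9.36,-4.63)
v4: (4,-2) → rotate → (4.46088,-0.31703) → ×s → (8.76245,-0.62273) → (8.76,-0.62)
v5: (4.5,1) → rotate → (3.77477,2.64595) → ×s → (7.41474,5.19741) → (7.41,5.20)
v6: (4.5,1.5) → rotate → (3.58343,3.10789) → ×s → (7.03889,6.10479) → (7.04,6.10)
v7: (4,5) → rotate → (1.78210,6.15013) → ×s → (3.50056,12.08062) → (3.50,12.08)
v8: (3.5,4.5) → rotate → (1.51150,5.49685) → ×s → (2.96902,10.79738) → (2.97,10.80)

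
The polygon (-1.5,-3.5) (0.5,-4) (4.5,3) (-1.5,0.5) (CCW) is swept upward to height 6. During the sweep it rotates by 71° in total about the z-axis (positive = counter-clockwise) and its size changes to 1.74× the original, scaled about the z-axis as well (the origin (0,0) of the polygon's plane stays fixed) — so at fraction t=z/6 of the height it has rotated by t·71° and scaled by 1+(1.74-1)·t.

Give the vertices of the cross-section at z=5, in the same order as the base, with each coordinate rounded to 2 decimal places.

Cross-section at z=5: (3.62,-4.98) (5.97,-2.62) (-0.44,8.73) (-1.94,-1.67)

t = z/height = 5/6 = 0.833333
s = 1 + (scale-1)·z/height = 1 + (1.74-1)·5/6 = 1.616667
θ = twist·z/height = 71°·5/6 = 59.1667° = 1.032653 rad
cos θ = 0.512543, sin θ = 0.858662 (intermediates below are computed at full precision and shown rounded to 5 d.p.)
v1: (-1.5,-3.5) → rotate → (2.23650,-3.08189) → ×s → (3.61568,-4.98239) → (3.62,-4.98)
v2: (0.5,-4) → rotate → (3.69092,-1.62084) → ×s → (5.96699,-2.62036) → (5.97,-2.62)
v3: (4.5,3) → rotate → (-0.26954,5.40161) → ×s → (-0.43576,8.73260) → (-0.44,8.73)
v4: (-1.5,0.5) → rotate → (-1.19814,-1.03172) → ×s → (-1.93700,-1.66795) → (-1.94,-1.67)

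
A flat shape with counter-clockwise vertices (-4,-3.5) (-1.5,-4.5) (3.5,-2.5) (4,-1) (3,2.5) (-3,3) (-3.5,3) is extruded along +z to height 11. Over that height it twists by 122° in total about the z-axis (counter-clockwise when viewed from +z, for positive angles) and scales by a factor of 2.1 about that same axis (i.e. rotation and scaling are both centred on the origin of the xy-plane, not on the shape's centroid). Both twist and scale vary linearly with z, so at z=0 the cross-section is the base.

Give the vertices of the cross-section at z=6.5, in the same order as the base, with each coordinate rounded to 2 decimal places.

Cross-section at z=6.5: (3.47,-8.06) (6.30,-4.64) (5.70,4.23) (3.60,5.77) (-2.40,5.98) (-6.23,-3.19) (-6.49,-3.97)

t = z/height = 6.5/11 = 0.590909
s = 1 + (scale-1)·z/height = 1 + (2.1-1)·6.5/11 = 1.650000
θ = twist·z/height = 122°·6.5/11 = 72.0909° = 1.258224 rad
cos θ = 0.307508, sin θ = 0.951546 (intermediates below are computed at full precision and shown rounded to 5 d.p.)
v1: (-4,-3.5) → rotate → (2.10038,-4.88246) → ×s → (3.46563,-8.05606) → (3.47,-8.06)
v2: (-1.5,-4.5) → rotate → (3.82069,-2.81110) → ×s → (6.30414,-4.63832) → (6.30,-4.64)
v3: (3.5,-2.5) → rotate → (3.45514,2.56164) → ×s → (5.70098,4.22671) → (5.70,4.23)
v4: (4,-1) → rotate → (2.18158,3.49867) → ×s → (3.59960,5.77281) → (3.60,5.77)
v5: (3,2.5) → rotate → (-1.45634,3.62341) → ×s → (-2.40296,5.97862) → (-2.40,5.98)
v6: (-3,3) → rotate → (-3.77716,-1.93211) → ×s → (-6.23231,-3.18799) → (-6.23,-3.19)
v7: (-3.5,3) → rotate → (-3.93091,-2.40789) → ×s → (-6.48601,-3.97301) → (-6.49,-3.97)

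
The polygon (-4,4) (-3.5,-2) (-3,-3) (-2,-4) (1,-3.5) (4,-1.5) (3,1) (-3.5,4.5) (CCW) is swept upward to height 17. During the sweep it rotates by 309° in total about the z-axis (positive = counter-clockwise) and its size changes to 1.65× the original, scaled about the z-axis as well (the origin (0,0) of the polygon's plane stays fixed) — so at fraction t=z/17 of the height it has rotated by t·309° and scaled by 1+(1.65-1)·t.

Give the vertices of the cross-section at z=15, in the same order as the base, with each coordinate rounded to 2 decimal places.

Cross-section at z=15: (6.00,6.58) (-3.40,5.36) (-4.93,4.50) (-6.43,2.85) (-5.43,-1.83) (-2.07,-6.40) (1.79,-4.64) (6.82,5.83)

t = z/height = 15/17 = 0.882353
s = 1 + (scale-1)·z/height = 1 + (1.65-1)·15/17 = 1.573529
θ = twist·z/height = 309°·15/17 = 272.6471° = 4.758589 rad
cos θ = 0.046183, sin θ = -0.998933 (intermediates below are computed at full precision and shown rounded to 5 d.p.)
v1: (-4,4) → rotate → (3.81100,4.18047) → ×s → (5.99672,6.57809) → (6.00,6.58)
v2: (-3.5,-2) → rotate → (-2.15951,3.40390) → ×s → (-3.39805,5.35613) → (-3.40,5.36)
v3: (-3,-3) → rotate → (-3.13535,2.85825) → ×s → (-4.93356,4.49754) → (-4.93,4.50)
v4: (-2,-4) → rotate → (-4.08810,1.81313) → ×s → (-6.43274,2.85302) → (-6.43,2.85)
v5: (1,-3.5) → rotate → (-3.45008,-1.16058) → ×s → (-5.42881,-1.82620) → (-5.43,-1.83)
v6: (4,-1.5) → rotate → (-1.31367,-4.06501) → ×s → (-2.06709,-6.39641) → (-2.07,-6.40)
v7: (3,1) → rotate → (1.13748,-2.95062) → ×s → (1.78986,-4.64288) → (1.79,-4.64)
v8: (-3.5,4.5) → rotate → (4.33356,3.70409) → ×s → (6.81898,5.82850) → (6.82,5.83)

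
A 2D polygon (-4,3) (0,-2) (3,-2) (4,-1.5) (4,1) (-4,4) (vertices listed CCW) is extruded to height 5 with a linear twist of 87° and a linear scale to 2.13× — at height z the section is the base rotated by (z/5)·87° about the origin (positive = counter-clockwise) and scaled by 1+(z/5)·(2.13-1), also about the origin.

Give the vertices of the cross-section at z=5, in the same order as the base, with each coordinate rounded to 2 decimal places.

Cross-section at z=5: (-6.83,-8.17) (4.25,-0.22) (4.59,6.16) (3.64,8.34) (-1.68,8.62) (-8.95,-8.06)

t = z/height = 5/5 = 1
s = 1 + (scale-1)·z/height = 1 + (2.13-1)·5/5 = 2.130000
θ = twist·z/height = 87°·5/5 = 87.0000° = 1.518436 rad
cos θ = 0.052336, sin θ = 0.998630 (intermediates below are computed at full precision and shown rounded to 5 d.p.)
v1: (-4,3) → rotate → (-3.20523,-3.83751) → ×s → (-6.82715,-8.17390) → (-6.83,-8.17)
v2: (0,-2) → rotate → (1.99726,-0.10467) → ×s → (4.25416,-0.22295) → (4.25,-0.22)
v3: (3,-2) → rotate → (2.15427,2.89122) → ×s → (4.58859,6.15829) → (4.59,6.16)
v4: (4,-1.5) → rotate → (1.70729,3.91601) → ×s → (3.63652,8.34111) → (3.64,8.34)
v5: (4,1) → rotate → (-0.78929,4.04685) → ×s → (-1.68118,8.61980) → (-1.68,8.62)
v6: (-4,4) → rotate → (-4.20386,-3.78517) → ×s → (-8.95423,-8.06242) → (-8.95,-8.06)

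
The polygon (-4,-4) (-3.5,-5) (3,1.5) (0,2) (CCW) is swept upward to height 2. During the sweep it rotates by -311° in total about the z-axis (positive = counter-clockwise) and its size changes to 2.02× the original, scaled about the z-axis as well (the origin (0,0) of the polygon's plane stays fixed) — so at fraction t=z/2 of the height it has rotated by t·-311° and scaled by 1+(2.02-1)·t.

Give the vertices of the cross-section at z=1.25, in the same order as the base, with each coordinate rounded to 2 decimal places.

Cross-section at z=1.25: (7.97,4.72) (7.58,6.51) (-5.37,-1.16) (-0.81,-3.17)

t = z/height = 1.25/2 = 0.625
s = 1 + (scale-1)·z/height = 1 + (2.02-1)·1.25/2 = 1.637500
θ = twist·z/height = -311°·1.25/2 = -194.3750° = -3.392484 rad
cos θ = -0.968692, sin θ = 0.248267 (intermediates below are computed at full precision and shown rounded to 5 d.p.)
v1: (-4,-4) → rotate → (4.86784,2.88170) → ×s → (7.97108,4.71878) → (7.97,4.72)
v2: (-3.5,-5) → rotate → (4.63176,3.97452) → ×s → (7.58450,6.50828) → (7.58,6.51)
v3: (3,1.5) → rotate → (-3.27848,-0.70824) → ×s → (-5.36850,-1.15974) → (-5.37,-1.16)
v4: (0,2) → rotate → (-0.49653,-1.93738) → ×s → (-0.81308,-3.17246) → (-0.81,-3.17)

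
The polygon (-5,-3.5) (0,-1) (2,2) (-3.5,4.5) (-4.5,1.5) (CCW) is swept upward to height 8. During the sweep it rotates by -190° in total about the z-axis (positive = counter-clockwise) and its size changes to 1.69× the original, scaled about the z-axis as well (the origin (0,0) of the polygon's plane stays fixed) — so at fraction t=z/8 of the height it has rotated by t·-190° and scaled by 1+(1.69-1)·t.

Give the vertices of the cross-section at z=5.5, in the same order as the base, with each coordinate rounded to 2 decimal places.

Cross-section at z=5.5: (0.88,8.96) (-1.12,0.96) (0.32,-4.16) (8.40,-0.40) (6.00,3.60)

t = z/height = 5.5/8 = 0.6875
s = 1 + (scale-1)·z/height = 1 + (1.69-1)·5.5/8 = 1.474375
θ = twist·z/height = -190°·5.5/8 = -130.6250° = -2.279836 rad
cos θ = -0.651105, sin θ = -0.758987 (intermediates below are computed at full precision and shown rounded to 5 d.p.)
v1: (-5,-3.5) → rotate → (0.59907,6.07381) → ×s → (0.88326,8.95507) → (0.88,8.96)
v2: (0,-1) → rotate → (-0.75899,0.65111) → ×s → (-1.11903,0.95997) → (-1.12,0.96)
v3: (2,2) → rotate → (0.21576,-2.82019) → ×s → (0.31812,-4.15801) → (0.32,-4.16)
v4: (-3.5,4.5) → rotate → (5.69431,-0.27352) → ×s → (8.39555,-0.40327) → (8.40,-0.40)
v5: (-4.5,1.5) → rotate → (4.06846,2.43878) → ×s → (5.99843,3.59568) → (6.00,3.60)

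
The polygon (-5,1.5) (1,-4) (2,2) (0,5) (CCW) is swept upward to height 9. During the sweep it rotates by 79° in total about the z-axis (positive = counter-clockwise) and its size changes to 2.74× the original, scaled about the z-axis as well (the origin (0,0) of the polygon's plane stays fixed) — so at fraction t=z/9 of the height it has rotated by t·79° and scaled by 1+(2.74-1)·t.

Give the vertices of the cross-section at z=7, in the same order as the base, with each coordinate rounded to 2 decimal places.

Cross-section at z=7: (-8.73,-8.65) (9.39,-2.43) (-1.88,6.38) (-10.34,5.62)

t = z/height = 7/9 = 0.777778
s = 1 + (scale-1)·z/height = 1 + (2.74-1)·7/9 = 2.353333
θ = twist·z/height = 79°·7/9 = 61.4444° = 1.072408 rad
cos θ = 0.478011, sin θ = 0.878354 (intermediates below are computed at full precision and shown rounded to 5 d.p.)
v1: (-5,1.5) → rotate → (-3.70758,-3.67475) → ×s → (-8.72518,-8.64792) → (-8.73,-8.65)
v2: (1,-4) → rotate → (3.99143,-1.03369) → ×s → (9.39316,-2.43261) → (9.39,-2.43)
v3: (2,2) → rotate → (-0.80069,2.71273) → ×s → (-1.88428,6.38396) → (-1.88,6.38)
v4: (0,5) → rotate → (-4.39177,2.39005) → ×s → (-10.33530,5.62459) → (-10.34,5.62)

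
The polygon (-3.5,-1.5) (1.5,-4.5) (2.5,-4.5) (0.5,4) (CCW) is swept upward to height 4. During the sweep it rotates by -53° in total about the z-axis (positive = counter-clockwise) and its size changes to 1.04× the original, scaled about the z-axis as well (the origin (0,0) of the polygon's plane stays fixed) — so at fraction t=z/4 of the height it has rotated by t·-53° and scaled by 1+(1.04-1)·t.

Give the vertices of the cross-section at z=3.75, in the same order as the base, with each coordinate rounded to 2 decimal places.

t = z/height = 3.75/4 = 0.9375
s = 1 + (scale-1)·z/height = 1 + (1.04-1)·3.75/4 = 1.037500
θ = twist·z/height = -53°·3.75/4 = -49.6875° = -0.867210 rad
cos θ = 0.646956, sin θ = -0.762527 (intermediates below are computed at full precision and shown rounded to 5 d.p.)
v1: (-3.5,-1.5) → rotate → (-3.40814,1.69841) → ×s → (-3.53594,1.76210) → (-3.54,1.76)
v2: (1.5,-4.5) → rotate → (-2.46094,-4.05509) → ×s → (-2.55322,-4.20716) → (-2.55,-4.21)
v3: (2.5,-4.5) → rotate → (-1.81398,-4.81762) → ×s → (-1.88201,-4.99828) → (-1.88,-5.00)
v4: (0.5,4) → rotate → (3.37359,2.20656) → ×s → (3.50010,2.28931) → (3.50,2.29)

Cross-section at z=3.75: (-3.54,1.76) (-2.55,-4.21) (-1.88,-5.00) (3.50,2.29)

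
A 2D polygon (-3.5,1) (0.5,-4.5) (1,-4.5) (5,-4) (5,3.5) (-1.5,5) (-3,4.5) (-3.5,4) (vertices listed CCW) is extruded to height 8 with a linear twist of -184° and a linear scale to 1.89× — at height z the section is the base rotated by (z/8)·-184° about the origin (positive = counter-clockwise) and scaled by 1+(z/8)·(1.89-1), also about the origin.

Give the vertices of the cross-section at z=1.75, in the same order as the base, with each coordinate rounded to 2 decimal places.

t = z/height = 1.75/8 = 0.21875
s = 1 + (scale-1)·z/height = 1 + (1.89-1)·1.75/8 = 1.194688
θ = twist·z/height = -184°·1.75/8 = -40.2500° = -0.702495 rad
cos θ = 0.763232, sin θ = -0.646124 (intermediates below are computed at full precision and shown rounded to 5 d.p.)
v1: (-3.5,1) → rotate → (-2.02519,3.02467) → ×s → (-2.41947,3.61353) → (-2.42,3.61)
v2: (0.5,-4.5) → rotate → (-2.52594,-3.75761) → ×s → (-3.01771,-4.48917) → (-3.02,-4.49)
v3: (1,-4.5) → rotate → (-2.14433,-4.08067) → ×s → (-2.56180,-4.87513) → (-2.56,-4.88)
v4: (5,-4) → rotate → (1.23167,-6.28355) → ×s → (1.47146,-7.50688) → (1.47,-7.51)
v5: (5,3.5) → rotate → (6.07760,-0.55931) → ×s → (7.26083,-0.66820) → (7.26,-0.67)
v6: (-1.5,5) → rotate → (2.08577,4.78535) → ×s → (2.49184,5.71700) → (2.49,5.72)
v7: (-3,4.5) → rotate → (0.61786,5.37292) → ×s → (0.73815,6.41896) → (0.74,6.42)
v8: (-3.5,4) → rotate → (-0.08682,5.31436) → ×s → (-0.10372,6.34900) → (-0.10,6.35)

Cross-section at z=1.75: (-2.42,3.61) (-3.02,-4.49) (-2.56,-4.88) (1.47,-7.51) (7.26,-0.67) (2.49,5.72) (0.74,6.42) (-0.10,6.35)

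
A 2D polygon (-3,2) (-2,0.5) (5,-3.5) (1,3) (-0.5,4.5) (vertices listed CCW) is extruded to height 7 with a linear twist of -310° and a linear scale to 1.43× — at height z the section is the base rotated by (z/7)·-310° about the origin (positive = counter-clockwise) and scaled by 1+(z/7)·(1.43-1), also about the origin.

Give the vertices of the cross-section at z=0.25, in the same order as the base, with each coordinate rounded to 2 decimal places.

Cross-section at z=0.25: (-2.60,2.58) (-1.90,0.89) (4.30,-4.46) (1.58,2.79) (0.38,4.58)

t = z/height = 0.25/7 = 0.0357143
s = 1 + (scale-1)·z/height = 1 + (1.43-1)·0.25/7 = 1.015357
θ = twist·z/height = -310°·0.25/7 = -11.0714° = -0.193233 rad
cos θ = 0.981389, sin θ = -0.192033 (intermediates below are computed at full precision and shown rounded to 5 d.p.)
v1: (-3,2) → rotate → (-2.56010,2.53887) → ×s → (-2.59942,2.57786) → (-2.60,2.58)
v2: (-2,0.5) → rotate → (-1.86676,0.87476) → ×s → (-1.89543,0.88819) → (-1.90,0.89)
v3: (5,-3.5) → rotate → (4.23483,-4.39502) → ×s → (4.29986,-4.46252) → (4.30,-4.46)
v4: (1,3) → rotate → (1.55749,2.75213) → ×s → (1.58140,2.79440) → (1.58,2.79)
v5: (-0.5,4.5) → rotate → (0.37345,4.51226) → ×s → (0.37919,4.58156) → (0.38,4.58)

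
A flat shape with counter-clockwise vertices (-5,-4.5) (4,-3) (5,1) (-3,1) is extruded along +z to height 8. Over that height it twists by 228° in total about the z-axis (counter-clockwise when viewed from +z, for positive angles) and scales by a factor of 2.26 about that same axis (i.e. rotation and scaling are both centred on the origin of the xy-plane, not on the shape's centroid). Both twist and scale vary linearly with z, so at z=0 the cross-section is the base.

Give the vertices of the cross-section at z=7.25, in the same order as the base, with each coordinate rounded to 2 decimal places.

t = z/height = 7.25/8 = 0.90625
s = 1 + (scale-1)·z/height = 1 + (2.26-1)·7.25/8 = 2.141875
θ = twist·z/height = 228°·7.25/8 = 206.6250° = 3.606287 rad
cos θ = -0.893959, sin θ = -0.448149 (intermediates below are computed at full precision and shown rounded to 5 d.p.)
v1: (-5,-4.5) → rotate → (2.45312,6.26356) → ×s → (5.25428,13.41576) → (5.25,13.42)
v2: (4,-3) → rotate → (-4.92028,0.88928) → ×s → (-10.53863,1.90473) → (-10.54,1.90)
v3: (5,1) → rotate → (-4.02164,-3.13470) → ×s → (-8.61386,-6.71415) → (-8.61,-6.71)
v4: (-3,1) → rotate → (3.13003,0.45049) → ×s → (6.70412,0.96489) → (6.70,0.96)

Cross-section at z=7.25: (5.25,13.42) (-10.54,1.90) (-8.61,-6.71) (6.70,0.96)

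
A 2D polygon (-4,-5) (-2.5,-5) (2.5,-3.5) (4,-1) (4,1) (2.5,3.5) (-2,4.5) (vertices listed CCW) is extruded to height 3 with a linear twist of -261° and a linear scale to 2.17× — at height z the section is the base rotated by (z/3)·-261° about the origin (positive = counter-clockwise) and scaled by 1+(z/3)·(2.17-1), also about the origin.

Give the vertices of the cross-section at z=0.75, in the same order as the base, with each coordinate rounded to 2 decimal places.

Cross-section at z=0.75: (-8.03,1.99) (-7.22,0.23) (-2.76,-4.83) (0.99,-5.24) (3.34,-4.15) (5.46,-1.04) (4.20,4.78)

t = z/height = 0.75/3 = 0.25
s = 1 + (scale-1)·z/height = 1 + (2.17-1)·0.75/3 = 1.292500
θ = twist·z/height = -261°·0.75/3 = -65.2500° = -1.138827 rad
cos θ = 0.418660, sin θ = -0.908143 (intermediates below are computed at full precision and shown rounded to 5 d.p.)
v1: (-4,-5) → rotate → (-6.21535,1.53927) → ×s → (-8.03335,1.98951) → (-8.03,1.99)
v2: (-2.5,-5) → rotate → (-5.58737,0.17706) → ×s → (-7.22167,0.22885) → (-7.22,0.23)
v3: (2.5,-3.5) → rotate → (-2.13185,-3.73567) → ×s → (-2.75542,-4.82835) → (-2.76,-4.83)
v4: (4,-1) → rotate → (0.76650,-4.05123) → ×s → (0.99070,-5.23622) → (0.99,-5.24)
v5: (4,1) → rotate → (2.58278,-3.21391) → ×s → (3.33825,-4.15398) → (3.34,-4.15)
v6: (2.5,3.5) → rotate → (4.22515,-0.80505) → ×s → (5.46101,-1.04053) → (5.46,-1.04)
v7: (-2,4.5) → rotate → (3.24932,3.70026) → ×s → (4.19975,4.78258) → (4.20,4.78)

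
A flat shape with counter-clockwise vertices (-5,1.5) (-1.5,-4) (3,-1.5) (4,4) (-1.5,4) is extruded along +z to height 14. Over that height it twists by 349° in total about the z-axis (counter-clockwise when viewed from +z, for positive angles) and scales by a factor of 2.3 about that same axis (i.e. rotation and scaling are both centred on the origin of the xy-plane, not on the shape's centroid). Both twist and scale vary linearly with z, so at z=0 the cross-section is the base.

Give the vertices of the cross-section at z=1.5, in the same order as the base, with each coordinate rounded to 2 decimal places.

Cross-section at z=1.5: (-5.56,-2.10) (1.41,-4.66) (3.75,0.72) (0.85,6.39) (-4.13,2.58)

t = z/height = 1.5/14 = 0.107143
s = 1 + (scale-1)·z/height = 1 + (2.3-1)·1.5/14 = 1.139286
θ = twist·z/height = 349°·1.5/14 = 37.3929° = 0.652628 rad
cos θ = 0.794490, sin θ = 0.607277 (intermediates below are computed at full precision and shown rounded to 5 d.p.)
v1: (-5,1.5) → rotate → (-4.88337,-1.84465) → ×s → (-5.56355,-2.10158) → (-5.56,-2.10)
v2: (-1.5,-4) → rotate → (1.23737,-4.08888) → ×s → (1.40972,-4.65840) → (1.41,-4.66)
v3: (3,-1.5) → rotate → (3.29439,0.63009) → ×s → (3.75325,0.71786) → (3.75,0.72)
v4: (4,4) → rotate → (0.74885,5.60707) → ×s → (0.85316,6.38805) → (0.85,6.39)
v5: (-1.5,4) → rotate → (-3.62084,2.26705) → ×s → (-4.12517,2.58281) → (-4.13,2.58)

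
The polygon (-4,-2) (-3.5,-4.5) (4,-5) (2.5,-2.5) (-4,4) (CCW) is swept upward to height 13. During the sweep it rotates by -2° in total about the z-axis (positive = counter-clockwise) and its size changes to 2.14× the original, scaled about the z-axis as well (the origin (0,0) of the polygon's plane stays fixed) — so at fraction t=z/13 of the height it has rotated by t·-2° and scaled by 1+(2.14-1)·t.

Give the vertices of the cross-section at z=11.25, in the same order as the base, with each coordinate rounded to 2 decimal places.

Cross-section at z=11.25: (-8.06,-3.73) (-7.22,-8.73) (7.64,-10.17) (4.81,-5.11) (-7.70,8.18)

t = z/height = 11.25/13 = 0.865385
s = 1 + (scale-1)·z/height = 1 + (2.14-1)·11.25/13 = 1.986538
θ = twist·z/height = -2°·11.25/13 = -1.7308° = -0.030208 rad
cos θ = 0.999544, sin θ = -0.030203 (intermediates below are computed at full precision and shown rounded to 5 d.p.)
v1: (-4,-2) → rotate → (-4.05858,-1.87828) → ×s → (-8.06253,-3.73127) → (-8.06,-3.73)
v2: (-3.5,-4.5) → rotate → (-3.63432,-4.39224) → ×s → (-7.21971,-8.72535) → (-7.22,-8.73)
v3: (4,-5) → rotate → (3.84716,-5.11853) → ×s → (7.64253,-10.16816) → (7.64,-10.17)
v4: (2.5,-2.5) → rotate → (2.42335,-2.57437) → ×s → (4.81408,-5.11408) → (4.81,-5.11)
v5: (-4,4) → rotate → (-3.87736,4.11899) → ×s → (-7.70253,8.18253) → (-7.70,8.18)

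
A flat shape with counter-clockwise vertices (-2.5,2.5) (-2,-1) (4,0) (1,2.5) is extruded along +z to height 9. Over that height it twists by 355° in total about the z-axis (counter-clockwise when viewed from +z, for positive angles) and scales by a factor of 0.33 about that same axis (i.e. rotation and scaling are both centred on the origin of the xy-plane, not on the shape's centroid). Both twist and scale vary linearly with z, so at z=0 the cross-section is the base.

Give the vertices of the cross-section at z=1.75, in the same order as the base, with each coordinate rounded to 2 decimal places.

t = z/height = 1.75/9 = 0.194444
s = 1 + (scale-1)·z/height = 1 + (0.33-1)·1.75/9 = 0.869722
θ = twist·z/height = 355°·1.75/9 = 69.0278° = 1.204762 rad
cos θ = 0.357915, sin θ = 0.933754 (intermediates below are computed at full precision and shown rounded to 5 d.p.)
v1: (-2.5,2.5) → rotate → (-3.22917,-1.43960) → ×s → (-2.80848,-1.25205) → (-2.81,-1.25)
v2: (-2,-1) → rotate → (0.21792,-2.22542) → ×s → (0.18953,-1.93550) → (0.19,-1.94)
v3: (4,0) → rotate → (1.43166,3.73502) → ×s → (1.24515,3.24843) → (1.25,3.25)
v4: (1,2.5) → rotate → (-1.97647,1.82854) → ×s → (-1.71898,1.59032) → (-1.72,1.59)

Cross-section at z=1.75: (-2.81,-1.25) (0.19,-1.94) (1.25,3.25) (-1.72,1.59)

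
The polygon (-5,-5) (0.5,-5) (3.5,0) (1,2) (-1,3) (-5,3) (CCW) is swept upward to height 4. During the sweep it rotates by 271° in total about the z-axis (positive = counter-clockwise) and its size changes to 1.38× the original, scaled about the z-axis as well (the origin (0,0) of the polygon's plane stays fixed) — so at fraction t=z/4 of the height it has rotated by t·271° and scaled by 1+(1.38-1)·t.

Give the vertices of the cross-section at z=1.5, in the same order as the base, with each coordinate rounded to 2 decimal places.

Cross-section at z=1.5: (6.75,-4.44) (5.48,1.71) (-0.81,3.92) (-2.47,0.66) (-3.13,-1.81) (-2.21,-6.29)

t = z/height = 1.5/4 = 0.375
s = 1 + (scale-1)·z/height = 1 + (1.38-1)·1.5/4 = 1.142500
θ = twist·z/height = 271°·1.5/4 = 101.6250° = 1.773691 rad
cos θ = -0.201505, sin θ = 0.979487 (intermediates below are computed at full precision and shown rounded to 5 d.p.)
v1: (-5,-5) → rotate → (5.90496,-3.88991) → ×s → (6.74642,-4.44422) → (6.75,-4.44)
v2: (0.5,-5) → rotate → (4.79668,1.49727) → ×s → (5.48021,1.71063) → (5.48,1.71)
v3: (3.5,0) → rotate → (-0.70527,3.42821) → ×s → (-0.80577,3.91673) → (-0.81,3.92)
v4: (1,2) → rotate → (-2.16048,0.57648) → ×s → (-2.46835,0.65862) → (-2.47,0.66)
v5: (-1,3) → rotate → (-2.73696,-1.58400) → ×s → (-3.12697,-1.80972) → (-3.13,-1.81)
v6: (-5,3) → rotate → (-1.93094,-5.50195) → ×s → (-2.20609,-6.28598) → (-2.21,-6.29)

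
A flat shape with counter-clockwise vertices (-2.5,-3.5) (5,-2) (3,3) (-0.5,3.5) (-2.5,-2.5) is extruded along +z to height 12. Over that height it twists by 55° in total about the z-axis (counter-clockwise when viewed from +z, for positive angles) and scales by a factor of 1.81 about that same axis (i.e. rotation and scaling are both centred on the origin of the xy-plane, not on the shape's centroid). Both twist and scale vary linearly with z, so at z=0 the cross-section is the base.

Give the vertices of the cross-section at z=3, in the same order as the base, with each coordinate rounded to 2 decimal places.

t = z/height = 3/12 = 0.25
s = 1 + (scale-1)·z/height = 1 + (1.81-1)·3/12 = 1.202500
θ = twist·z/height = 55°·3/12 = 13.7500° = 0.239983 rad
cos θ = 0.971342, sin θ = 0.237686 (intermediates below are computed at full precision and shown rounded to 5 d.p.)
v1: (-2.5,-3.5) → rotate → (-1.59645,-3.99391) → ×s → (-1.91974,-4.80268) → (-1.92,-4.80)
v2: (5,-2) → rotate → (5.33208,-0.75425) → ×s → (6.41183,-0.90699) → (6.41,-0.91)
v3: (3,3) → rotate → (2.20097,3.62708) → ×s → (2.64666,4.36157) → (2.65,4.36)
v4: (-0.5,3.5) → rotate → (-1.31757,3.28085) → ×s → (-1.58438,3.94523) → (-1.58,3.95)
v5: (-2.5,-2.5) → rotate → (-1.83414,-3.02257) → ×s → (-2.20555,-3.63464) → (-2.21,-3.63)

Cross-section at z=3: (-1.92,-4.80) (6.41,-0.91) (2.65,4.36) (-1.58,3.95) (-2.21,-3.63)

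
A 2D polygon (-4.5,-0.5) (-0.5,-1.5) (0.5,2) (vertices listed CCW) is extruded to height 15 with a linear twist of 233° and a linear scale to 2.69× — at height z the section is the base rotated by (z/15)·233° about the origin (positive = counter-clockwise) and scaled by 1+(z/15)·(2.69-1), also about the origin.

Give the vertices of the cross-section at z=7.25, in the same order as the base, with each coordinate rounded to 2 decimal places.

t = z/height = 7.25/15 = 0.483333
s = 1 + (scale-1)·z/height = 1 + (2.69-1)·7.25/15 = 1.816833
θ = twist·z/height = 233°·7.25/15 = 112.6167° = 1.965532 rad
cos θ = -0.384564, sin θ = 0.923098 (intermediates below are computed at full precision and shown rounded to 5 d.p.)
v1: (-4.5,-0.5) → rotate → (2.19209,-3.96166) → ×s → (3.98266,-7.19768) → (3.98,-7.20)
v2: (-0.5,-1.5) → rotate → (1.57693,0.11530) → ×s → (2.86502,0.20947) → (2.87,0.21)
v3: (0.5,2) → rotate → (-2.03848,-0.30758) → ×s → (-3.70358,-0.55882) → (-3.70,-0.56)

Cross-section at z=7.25: (3.98,-7.20) (2.87,0.21) (-3.70,-0.56)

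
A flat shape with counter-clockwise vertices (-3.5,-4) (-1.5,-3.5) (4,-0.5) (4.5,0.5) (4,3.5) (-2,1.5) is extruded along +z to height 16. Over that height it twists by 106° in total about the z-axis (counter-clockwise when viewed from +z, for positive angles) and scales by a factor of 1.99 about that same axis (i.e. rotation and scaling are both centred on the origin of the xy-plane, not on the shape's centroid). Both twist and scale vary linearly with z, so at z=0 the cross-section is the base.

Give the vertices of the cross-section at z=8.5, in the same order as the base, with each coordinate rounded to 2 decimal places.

t = z/height = 8.5/16 = 0.53125
s = 1 + (scale-1)·z/height = 1 + (1.99-1)·8.5/16 = 1.525938
θ = twist·z/height = 106°·8.5/16 = 56.3125° = 0.982839 rad
cos θ = 0.554663, sin θ = 0.832075 (intermediates below are computed at full precision and shown rounded to 5 d.p.)
v1: (-3.5,-4) → rotate → (1.38698,-5.13091) → ×s → (2.11645,-7.82946) → (2.12,-7.83)
v2: (-1.5,-3.5) → rotate → (2.08027,-3.18943) → ×s → (3.17436,-4.86688) → (3.17,-4.87)
v3: (4,-0.5) → rotate → (2.63469,3.05097) → ×s → (4.02037,4.65559) → (4.02,4.66)
v4: (4.5,0.5) → rotate → (2.07995,4.02167) → ×s → (3.17387,6.13682) → (3.17,6.14)
v5: (4,3.5) → rotate → (-0.69361,5.26962) → ×s → (-1.05841,8.04111) → (-1.06,8.04)
v6: (-2,1.5) → rotate → (-2.35744,-0.83216) → ×s → (-3.59730,-1.26982) → (-3.60,-1.27)

Cross-section at z=8.5: (2.12,-7.83) (3.17,-4.87) (4.02,4.66) (3.17,6.14) (-1.06,8.04) (-3.60,-1.27)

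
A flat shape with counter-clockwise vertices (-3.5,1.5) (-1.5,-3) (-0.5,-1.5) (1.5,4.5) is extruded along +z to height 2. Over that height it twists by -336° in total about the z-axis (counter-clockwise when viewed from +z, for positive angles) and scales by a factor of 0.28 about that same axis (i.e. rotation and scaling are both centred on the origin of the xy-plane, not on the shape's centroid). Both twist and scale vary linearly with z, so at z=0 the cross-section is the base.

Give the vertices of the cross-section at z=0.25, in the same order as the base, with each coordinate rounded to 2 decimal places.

Cross-section at z=0.25: (-1.45,3.15) (-2.84,-1.12) (-1.25,-0.71) (3.75,2.13)

t = z/height = 0.25/2 = 0.125
s = 1 + (scale-1)·z/height = 1 + (0.28-1)·0.25/2 = 0.910000
θ = twist·z/height = -336°·0.25/2 = -42.0000° = -0.733038 rad
cos θ = 0.743145, sin θ = -0.669131 (intermediates below are computed at full precision and shown rounded to 5 d.p.)
v1: (-3.5,1.5) → rotate → (-1.59731,3.45667) → ×s → (-1.45355,3.14557) → (-1.45,3.15)
v2: (-1.5,-3) → rotate → (-3.12211,-1.22574) → ×s → (-2.84112,-1.11542) → (-2.84,-1.12)
v3: (-0.5,-1.5) → rotate → (-1.37527,-0.78015) → ×s → (-1.25149,-0.70994) → (-1.25,-0.71)
v4: (1.5,4.5) → rotate → (4.12580,2.34046) → ×s → (3.75448,2.12981) → (3.75,2.13)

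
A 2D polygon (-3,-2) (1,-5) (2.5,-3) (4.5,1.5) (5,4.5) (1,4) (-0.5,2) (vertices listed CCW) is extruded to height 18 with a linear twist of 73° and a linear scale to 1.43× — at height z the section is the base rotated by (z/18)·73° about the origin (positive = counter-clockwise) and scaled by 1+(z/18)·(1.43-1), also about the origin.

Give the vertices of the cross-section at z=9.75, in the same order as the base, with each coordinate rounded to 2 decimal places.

t = z/height = 9.75/18 = 0.541667
s = 1 + (scale-1)·z/height = 1 + (1.43-1)·9.75/18 = 1.232917
θ = twist·z/height = 73°·9.75/18 = 39.5417° = 0.690132 rad
cos θ = 0.771162, sin θ = 0.636639 (intermediates below are computed at full precision and shown rounded to 5 d.p.)
v1: (-3,-2) → rotate → (-1.04021,-3.45224) → ×s → (-1.28249,-4.25633) → (-1.28,-4.26)
v2: (1,-5) → rotate → (3.95436,-3.21917) → ×s → (4.87539,-3.96897) → (4.88,-3.97)
v3: (2.5,-3) → rotate → (3.83782,-0.72189) → ×s → (4.73171,-0.89003) → (4.73,-0.89)
v4: (4.5,1.5) → rotate → (2.51527,4.02162) → ×s → (3.10112,4.95832) → (3.10,4.96)
v5: (5,4.5) → rotate → (0.99093,6.65342) → ×s → (1.22174,8.20312) → (1.22,8.20)
v6: (1,4) → rotate → (-1.77539,3.72129) → ×s → (-2.18891,4.58804) → (-2.19,4.59)
v7: (-0.5,2) → rotate → (-1.65886,1.22400) → ×s → (-2.04524,1.50909) → (-2.05,1.51)

Cross-section at z=9.75: (-1.28,-4.26) (4.88,-3.97) (4.73,-0.89) (3.10,4.96) (1.22,8.20) (-2.19,4.59) (-2.05,1.51)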